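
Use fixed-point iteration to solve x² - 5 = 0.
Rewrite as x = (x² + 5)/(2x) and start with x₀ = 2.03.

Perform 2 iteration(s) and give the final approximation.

Equation: x² - 5 = 0
Fixed-point form: x = (x² + 5)/(2x)
x₀ = 2.03

x_1 = g(2.030000) = 2.246527
x_2 = g(2.246527) = 2.236092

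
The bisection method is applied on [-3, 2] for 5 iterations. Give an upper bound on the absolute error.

Bisection error bound: |error| ≤ (b-a)/2^n
|error| ≤ (2 - (-3))/2^5 = 5/2^5
|error| ≤ 0.1562500000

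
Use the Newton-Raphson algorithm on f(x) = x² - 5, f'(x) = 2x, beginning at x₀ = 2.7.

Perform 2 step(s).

f(x) = x² - 5
f'(x) = 2x
x₀ = 2.7

Newton-Raphson formula: x_{n+1} = x_n - f(x_n)/f'(x_n)

Iteration 1:
  f(2.700000) = 2.290000
  f'(2.700000) = 5.400000
  x_1 = 2.700000 - 2.290000/5.400000 = 2.275926
Iteration 2:
  f(2.275926) = 0.179839
  f'(2.275926) = 4.551852
  x_2 = 2.275926 - 0.179839/4.551852 = 2.236417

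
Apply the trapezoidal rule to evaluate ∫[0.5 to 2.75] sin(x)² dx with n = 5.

f(x) = sin(x)²
a = 0.5, b = 2.75, n = 5
h = (b - a)/n = 0.450000

Trapezoidal rule: (h/2)[f(x₀) + 2f(x₁) + 2f(x₂) + ... + f(xₙ)]

x_0 = 0.5000, f(x_0) = 0.229849, coefficient = 1
x_1 = 0.9500, f(x_1) = 0.661645, coefficient = 2
x_2 = 1.4000, f(x_2) = 0.971111, coefficient = 2
x_3 = 1.8500, f(x_3) = 0.924050, coefficient = 2
x_4 = 2.3000, f(x_4) = 0.556076, coefficient = 2
x_5 = 2.7500, f(x_5) = 0.145665, coefficient = 1

I ≈ (0.450000/2) × 6.601278 = 1.485288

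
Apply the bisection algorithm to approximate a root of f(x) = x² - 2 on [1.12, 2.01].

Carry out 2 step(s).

f(x) = x² - 2
Initial interval: [1.12, 2.01]

Iteration 1:
  c_1 = (1.120000 + 2.010000)/2 = 1.565000
  f(c_1) = f(1.565000) = 0.449225
  f(a) × f(c) < 0, new interval: [1.120000, 1.565000]
Iteration 2:
  c_2 = (1.120000 + 1.565000)/2 = 1.342500
  f(c_2) = f(1.342500) = -0.197694
  f(a) × f(c) ≥ 0, new interval: [1.342500, 1.565000]

After 2 iteration(s), the approximation is c_2 = 1.342500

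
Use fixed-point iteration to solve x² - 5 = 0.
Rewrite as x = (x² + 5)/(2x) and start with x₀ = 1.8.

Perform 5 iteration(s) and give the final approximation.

Equation: x² - 5 = 0
Fixed-point form: x = (x² + 5)/(2x)
x₀ = 1.8

x_1 = g(1.800000) = 2.288889
x_2 = g(2.288889) = 2.236677
x_3 = g(2.236677) = 2.236068
x_4 = g(2.236068) = 2.236068
x_5 = g(2.236068) = 2.236068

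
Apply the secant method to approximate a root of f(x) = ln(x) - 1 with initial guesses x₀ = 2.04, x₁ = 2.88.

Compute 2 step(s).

f(x) = ln(x) - 1
x₀ = 2.04, x₁ = 2.88

Secant formula: x_{n+1} = x_n - f(x_n)(x_n - x_{n-1})/(f(x_n) - f(x_{n-1}))

Iteration 1:
  f(2.040000) = -0.287050
  f(2.880000) = 0.057790
  x_2 = 2.880000 - 0.057790×(2.880000 - 2.040000)/(0.057790 - (-0.287050))
       = 2.739228
Iteration 2:
  f(2.880000) = 0.057790
  f(2.739228) = 0.007676
  x_3 = 2.739228 - 0.007676×(2.739228 - 2.880000)/(0.007676 - 0.057790)
       = 2.717666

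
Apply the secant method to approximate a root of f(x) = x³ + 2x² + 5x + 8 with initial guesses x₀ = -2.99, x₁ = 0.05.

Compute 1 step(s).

f(x) = x³ + 2x² + 5x + 8
x₀ = -2.99, x₁ = 0.05

Secant formula: x_{n+1} = x_n - f(x_n)(x_n - x_{n-1})/(f(x_n) - f(x_{n-1}))

Iteration 1:
  f(-2.990000) = -15.800699
  f(0.050000) = 8.255125
  x_2 = 0.050000 - 8.255125×(0.050000 - (-2.990000))/(8.255125 - (-15.800699))
       = -0.993223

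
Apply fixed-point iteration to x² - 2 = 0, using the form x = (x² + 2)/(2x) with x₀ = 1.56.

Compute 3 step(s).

Equation: x² - 2 = 0
Fixed-point form: x = (x² + 2)/(2x)
x₀ = 1.56

x_1 = g(1.560000) = 1.421026
x_2 = g(1.421026) = 1.414230
x_3 = g(1.414230) = 1.414214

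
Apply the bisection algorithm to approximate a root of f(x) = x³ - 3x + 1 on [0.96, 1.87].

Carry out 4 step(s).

f(x) = x³ - 3x + 1
Initial interval: [0.96, 1.87]

Iteration 1:
  c_1 = (0.960000 + 1.870000)/2 = 1.415000
  f(c_1) = f(1.415000) = -0.411852
  f(a) × f(c) ≥ 0, new interval: [1.415000, 1.870000]
Iteration 2:
  c_2 = (1.415000 + 1.870000)/2 = 1.642500
  f(c_2) = f(1.642500) = 0.503647
  f(a) × f(c) < 0, new interval: [1.415000, 1.642500]
Iteration 3:
  c_3 = (1.415000 + 1.642500)/2 = 1.528750
  f(c_3) = f(1.528750) = -0.013444
  f(a) × f(c) ≥ 0, new interval: [1.528750, 1.642500]
Iteration 4:
  c_4 = (1.528750 + 1.642500)/2 = 1.585625
  f(c_4) = f(1.585625) = 0.229714
  f(a) × f(c) < 0, new interval: [1.528750, 1.585625]

After 4 iteration(s), the approximation is c_4 = 1.585625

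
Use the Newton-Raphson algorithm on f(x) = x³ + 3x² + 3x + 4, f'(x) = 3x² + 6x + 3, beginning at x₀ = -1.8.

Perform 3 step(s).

f(x) = x³ + 3x² + 3x + 4
f'(x) = 3x² + 6x + 3
x₀ = -1.8

Newton-Raphson formula: x_{n+1} = x_n - f(x_n)/f'(x_n)

Iteration 1:
  f(-1.800000) = 2.488000
  f'(-1.800000) = 1.920000
  x_1 = -1.800000 - 2.488000/1.920000 = -3.095833
Iteration 2:
  f(-3.095833) = -6.205984
  f'(-3.095833) = 13.177552
  x_2 = -3.095833 - (-6.205984)/13.177552 = -2.624882
Iteration 3:
  f(-2.624882) = -1.290082
  f'(-2.624882) = 7.920726
  x_3 = -2.624882 - (-1.290082)/7.920726 = -2.462008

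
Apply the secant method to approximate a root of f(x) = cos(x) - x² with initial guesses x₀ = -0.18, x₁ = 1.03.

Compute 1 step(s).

f(x) = cos(x) - x²
x₀ = -0.18, x₁ = 1.03

Secant formula: x_{n+1} = x_n - f(x_n)(x_n - x_{n-1})/(f(x_n) - f(x_{n-1}))

Iteration 1:
  f(-0.180000) = 0.951444
  f(1.030000) = -0.546081
  x_2 = 1.030000 - (-0.546081)×(1.030000 - (-0.180000))/(-0.546081 - 0.951444)
       = 0.588766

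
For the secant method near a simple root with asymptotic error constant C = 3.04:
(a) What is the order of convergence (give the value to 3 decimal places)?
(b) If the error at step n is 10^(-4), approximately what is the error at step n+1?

(a) Secant method has superlinear convergence with order φ = (1+√5)/2 ≈ 1.618.
    This means |e_{n+1}| ≈ C|e_n|^1.618.

(b) With |e_n| = 10^(-4) and C = 3.04:
    |e_{n+1}| ≈ 3.04 × (10^(-4))^1.618 = 3.04 × 10^(-6.47)

(a) ≈ 1.618 (golden ratio); (b) |e_{n+1}| ≈ 1.025e-06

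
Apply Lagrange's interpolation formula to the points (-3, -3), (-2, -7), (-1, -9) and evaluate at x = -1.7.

Lagrange interpolation formula:
P(x) = Σ yᵢ × Lᵢ(x)
where Lᵢ(x) = Π_{j≠i} (x - xⱼ)/(xᵢ - xⱼ)

L_0(-1.7) = (-1.7 - (-2))/(-3 - (-2)) × (-1.7 - (-1))/(-3 - (-1)) = -0.105000
L_1(-1.7) = (-1.7 - (-3))/(-2 - (-3)) × (-1.7 - (-1))/(-2 - (-1)) = 0.910000
L_2(-1.7) = (-1.7 - (-3))/(-1 - (-3)) × (-1.7 - (-2))/(-1 - (-2)) = 0.195000

P(-1.7) = (-3)×L_0(-1.7) + (-7)×L_1(-1.7) + (-9)×L_2(-1.7)
P(-1.7) = -7.810000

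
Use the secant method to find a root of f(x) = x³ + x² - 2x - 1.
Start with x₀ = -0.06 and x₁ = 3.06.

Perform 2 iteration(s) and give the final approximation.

f(x) = x³ + x² - 2x - 1
x₀ = -0.06, x₁ = 3.06

Secant formula: x_{n+1} = x_n - f(x_n)(x_n - x_{n-1})/(f(x_n) - f(x_{n-1}))

Iteration 1:
  f(-0.060000) = -0.876616
  f(3.060000) = 30.896216
  x_2 = 3.060000 - 30.896216×(3.060000 - (-0.060000))/(30.896216 - (-0.876616))
       = 0.026081
Iteration 2:
  f(3.060000) = 30.896216
  f(0.026081) = -1.051464
  x_3 = 0.026081 - (-1.051464)×(0.026081 - 3.060000)/(-1.051464 - 30.896216)
       = 0.125934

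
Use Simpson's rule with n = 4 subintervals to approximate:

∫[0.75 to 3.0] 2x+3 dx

f(x) = 2x+3
a = 0.75, b = 3.0, n = 4
h = (b - a)/n = 0.562500

Simpson's rule: (h/3)[f(x₀) + 4f(x₁) + 2f(x₂) + ... + f(xₙ)]

x_0 = 0.7500, f(x_0) = 4.500000, coefficient = 1
x_1 = 1.3125, f(x_1) = 5.625000, coefficient = 4
x_2 = 1.8750, f(x_2) = 6.750000, coefficient = 2
x_3 = 2.4375, f(x_3) = 7.875000, coefficient = 4
x_4 = 3.0000, f(x_4) = 9.000000, coefficient = 1

I ≈ (0.562500/3) × 81.000000 = 15.187500
Exact value: 15.187500
Error: 0.000000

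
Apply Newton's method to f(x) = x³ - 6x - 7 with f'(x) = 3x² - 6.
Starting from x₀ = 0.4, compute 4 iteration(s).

f(x) = x³ - 6x - 7
f'(x) = 3x² - 6
x₀ = 0.4

Newton-Raphson formula: x_{n+1} = x_n - f(x_n)/f'(x_n)

Iteration 1:
  f(0.400000) = -9.336000
  f'(0.400000) = -5.520000
  x_1 = 0.400000 - (-9.336000)/(-5.520000) = -1.291304
Iteration 2:
  f(-1.291304) = -1.405381
  f'(-1.291304) = -0.997599
  x_2 = -1.291304 - (-1.405381)/(-0.997599) = -2.700068
Iteration 3:
  f(-2.700068) = -10.484073
  f'(-2.700068) = 15.871096
  x_3 = -2.700068 - (-10.484073)/15.871096 = -2.039491
Iteration 4:
  f(-2.039491) = -3.246365
  f'(-2.039491) = 6.478572
  x_4 = -2.039491 - (-3.246365)/6.478572 = -1.538398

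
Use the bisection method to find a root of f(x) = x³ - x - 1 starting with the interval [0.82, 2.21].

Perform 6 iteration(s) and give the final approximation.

f(x) = x³ - x - 1
Initial interval: [0.82, 2.21]

Iteration 1:
  c_1 = (0.820000 + 2.210000)/2 = 1.515000
  f(c_1) = f(1.515000) = 0.962266
  f(a) × f(c) < 0, new interval: [0.820000, 1.515000]
Iteration 2:
  c_2 = (0.820000 + 1.515000)/2 = 1.167500
  f(c_2) = f(1.167500) = -0.576132
  f(a) × f(c) ≥ 0, new interval: [1.167500, 1.515000]
Iteration 3:
  c_3 = (1.167500 + 1.515000)/2 = 1.341250
  f(c_3) = f(1.341250) = 0.071594
  f(a) × f(c) < 0, new interval: [1.167500, 1.341250]
Iteration 4:
  c_4 = (1.167500 + 1.341250)/2 = 1.254375
  f(c_4) = f(1.254375) = -0.280670
  f(a) × f(c) ≥ 0, new interval: [1.254375, 1.341250]
Iteration 5:
  c_5 = (1.254375 + 1.341250)/2 = 1.297813
  f(c_5) = f(1.297813) = -0.111884
  f(a) × f(c) ≥ 0, new interval: [1.297813, 1.341250]
Iteration 6:
  c_6 = (1.297813 + 1.341250)/2 = 1.319531
  f(c_6) = f(1.319531) = -0.022013
  f(a) × f(c) ≥ 0, new interval: [1.319531, 1.341250]

After 6 iteration(s), the approximation is c_6 = 1.319531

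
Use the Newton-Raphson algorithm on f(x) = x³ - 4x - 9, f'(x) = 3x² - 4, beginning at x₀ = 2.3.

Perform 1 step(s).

f(x) = x³ - 4x - 9
f'(x) = 3x² - 4
x₀ = 2.3

Newton-Raphson formula: x_{n+1} = x_n - f(x_n)/f'(x_n)

Iteration 1:
  f(2.300000) = -6.033000
  f'(2.300000) = 11.870000
  x_1 = 2.300000 - (-6.033000)/11.870000 = 2.808256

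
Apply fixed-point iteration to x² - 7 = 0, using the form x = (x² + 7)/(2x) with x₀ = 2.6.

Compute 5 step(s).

Equation: x² - 7 = 0
Fixed-point form: x = (x² + 7)/(2x)
x₀ = 2.6

x_1 = g(2.600000) = 2.646154
x_2 = g(2.646154) = 2.645751
x_3 = g(2.645751) = 2.645751
x_4 = g(2.645751) = 2.645751
x_5 = g(2.645751) = 2.645751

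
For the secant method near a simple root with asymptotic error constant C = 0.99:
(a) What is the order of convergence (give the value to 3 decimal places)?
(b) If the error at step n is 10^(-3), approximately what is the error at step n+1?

(a) Secant method has superlinear convergence with order φ = (1+√5)/2 ≈ 1.618.
    This means |e_{n+1}| ≈ C|e_n|^1.618.

(b) With |e_n| = 10^(-3) and C = 0.99:
    |e_{n+1}| ≈ 0.99 × (10^(-3))^1.618 = 0.99 × 10^(-4.85)

(a) ≈ 1.618 (golden ratio); (b) |e_{n+1}| ≈ 1.385e-05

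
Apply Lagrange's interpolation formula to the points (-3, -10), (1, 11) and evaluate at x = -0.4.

Lagrange interpolation formula:
P(x) = Σ yᵢ × Lᵢ(x)
where Lᵢ(x) = Π_{j≠i} (x - xⱼ)/(xᵢ - xⱼ)

L_0(-0.4) = (-0.4 - 1)/(-3 - 1) = 0.350000
L_1(-0.4) = (-0.4 - (-3))/(1 - (-3)) = 0.650000

P(-0.4) = (-10)×L_0(-0.4) + 11×L_1(-0.4)
P(-0.4) = 3.650000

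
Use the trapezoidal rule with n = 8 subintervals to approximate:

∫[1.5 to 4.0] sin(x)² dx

f(x) = sin(x)²
a = 1.5, b = 4.0, n = 8
h = (b - a)/n = 0.312500

Trapezoidal rule: (h/2)[f(x₀) + 2f(x₁) + 2f(x₂) + ... + f(xₙ)]

x_0 = 1.5000, f(x_0) = 0.994996, coefficient = 1
x_1 = 1.8125, f(x_1) = 0.942708, coefficient = 2
x_2 = 2.1250, f(x_2) = 0.723044, coefficient = 2
x_3 = 2.4375, f(x_3) = 0.419052, coefficient = 2
x_4 = 2.7500, f(x_4) = 0.145665, coefficient = 2
x_5 = 3.0625, f(x_5) = 0.006243, coefficient = 2
x_6 = 3.3750, f(x_6) = 0.053497, coefficient = 2
x_7 = 3.6875, f(x_7) = 0.269562, coefficient = 2
x_8 = 4.0000, f(x_8) = 0.572750, coefficient = 1

I ≈ (0.312500/2) × 6.687288 = 1.044889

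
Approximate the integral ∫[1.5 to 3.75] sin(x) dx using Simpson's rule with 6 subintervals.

f(x) = sin(x)
a = 1.5, b = 3.75, n = 6
h = (b - a)/n = 0.375000

Simpson's rule: (h/3)[f(x₀) + 4f(x₁) + 2f(x₂) + ... + f(xₙ)]

x_0 = 1.5000, f(x_0) = 0.997495, coefficient = 1
x_1 = 1.8750, f(x_1) = 0.954086, coefficient = 4
x_2 = 2.2500, f(x_2) = 0.778073, coefficient = 2
x_3 = 2.6250, f(x_3) = 0.493920, coefficient = 4
x_4 = 3.0000, f(x_4) = 0.141120, coefficient = 2
x_5 = 3.3750, f(x_5) = -0.231294, coefficient = 4
x_6 = 3.7500, f(x_6) = -0.571561, coefficient = 1

I ≈ (0.375000/3) × 7.131169 = 0.891396
Exact value: 0.891297
Error: 0.000100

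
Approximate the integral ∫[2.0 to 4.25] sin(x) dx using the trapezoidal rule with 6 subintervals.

f(x) = sin(x)
a = 2.0, b = 4.25, n = 6
h = (b - a)/n = 0.375000

Trapezoidal rule: (h/2)[f(x₀) + 2f(x₁) + 2f(x₂) + ... + f(xₙ)]

x_0 = 2.0000, f(x_0) = 0.909297, coefficient = 1
x_1 = 2.3750, f(x_1) = 0.693685, coefficient = 2
x_2 = 2.7500, f(x_2) = 0.381661, coefficient = 2
x_3 = 3.1250, f(x_3) = 0.016592, coefficient = 2
x_4 = 3.5000, f(x_4) = -0.350783, coefficient = 2
x_5 = 3.8750, f(x_5) = -0.669405, coefficient = 2
x_6 = 4.2500, f(x_6) = -0.894989, coefficient = 1

I ≈ (0.375000/2) × 0.157808 = 0.029589
Exact value: 0.029941
Error: 0.000352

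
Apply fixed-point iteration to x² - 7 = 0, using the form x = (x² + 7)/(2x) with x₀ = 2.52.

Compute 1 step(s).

Equation: x² - 7 = 0
Fixed-point form: x = (x² + 7)/(2x)
x₀ = 2.52

x_1 = g(2.520000) = 2.648889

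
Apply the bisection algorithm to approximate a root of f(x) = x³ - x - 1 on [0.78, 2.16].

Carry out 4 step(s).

f(x) = x³ - x - 1
Initial interval: [0.78, 2.16]

Iteration 1:
  c_1 = (0.780000 + 2.160000)/2 = 1.470000
  f(c_1) = f(1.470000) = 0.706523
  f(a) × f(c) < 0, new interval: [0.780000, 1.470000]
Iteration 2:
  c_2 = (0.780000 + 1.470000)/2 = 1.125000
  f(c_2) = f(1.125000) = -0.701172
  f(a) × f(c) ≥ 0, new interval: [1.125000, 1.470000]
Iteration 3:
  c_3 = (1.125000 + 1.470000)/2 = 1.297500
  f(c_3) = f(1.297500) = -0.113151
  f(a) × f(c) ≥ 0, new interval: [1.297500, 1.470000]
Iteration 4:
  c_4 = (1.297500 + 1.470000)/2 = 1.383750
  f(c_4) = f(1.383750) = 0.265805
  f(a) × f(c) < 0, new interval: [1.297500, 1.383750]

After 4 iteration(s), the approximation is c_4 = 1.383750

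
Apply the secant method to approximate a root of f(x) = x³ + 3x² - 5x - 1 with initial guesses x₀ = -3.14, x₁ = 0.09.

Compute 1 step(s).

f(x) = x³ + 3x² - 5x - 1
x₀ = -3.14, x₁ = 0.09

Secant formula: x_{n+1} = x_n - f(x_n)(x_n - x_{n-1})/(f(x_n) - f(x_{n-1}))

Iteration 1:
  f(-3.140000) = 13.319656
  f(0.090000) = -1.424971
  x_2 = 0.090000 - (-1.424971)×(0.090000 - (-3.140000))/(-1.424971 - 13.319656)
       = -0.222158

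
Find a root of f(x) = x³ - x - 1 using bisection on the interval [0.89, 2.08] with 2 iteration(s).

f(x) = x³ - x - 1
Initial interval: [0.89, 2.08]

Iteration 1:
  c_1 = (0.890000 + 2.080000)/2 = 1.485000
  f(c_1) = f(1.485000) = 0.789759
  f(a) × f(c) < 0, new interval: [0.890000, 1.485000]
Iteration 2:
  c_2 = (0.890000 + 1.485000)/2 = 1.187500
  f(c_2) = f(1.187500) = -0.512939
  f(a) × f(c) ≥ 0, new interval: [1.187500, 1.485000]

After 2 iteration(s), the approximation is c_2 = 1.187500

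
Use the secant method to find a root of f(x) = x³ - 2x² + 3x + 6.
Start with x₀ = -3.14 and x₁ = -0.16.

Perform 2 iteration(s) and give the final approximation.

f(x) = x³ - 2x² + 3x + 6
x₀ = -3.14, x₁ = -0.16

Secant formula: x_{n+1} = x_n - f(x_n)(x_n - x_{n-1})/(f(x_n) - f(x_{n-1}))

Iteration 1:
  f(-3.140000) = -54.098344
  f(-0.160000) = 5.464704
  x_2 = -0.160000 - 5.464704×(-0.160000 - (-3.140000))/(5.464704 - (-54.098344))
       = -0.433405
Iteration 2:
  f(-0.160000) = 5.464704
  f(-0.433405) = 4.242696
  x_3 = -0.433405 - 4.242696×(-0.433405 - (-0.160000))/(4.242696 - 5.464704)
       = -1.382640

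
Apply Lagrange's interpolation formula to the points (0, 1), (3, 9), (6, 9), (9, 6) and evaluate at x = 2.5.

Lagrange interpolation formula:
P(x) = Σ yᵢ × Lᵢ(x)
where Lᵢ(x) = Π_{j≠i} (x - xⱼ)/(xᵢ - xⱼ)

L_0(2.5) = (2.5 - 3)/(0 - 3) × (2.5 - 6)/(0 - 6) × (2.5 - 9)/(0 - 9) = 0.070216
L_1(2.5) = (2.5 - 0)/(3 - 0) × (2.5 - 6)/(3 - 6) × (2.5 - 9)/(3 - 9) = 1.053241
L_2(2.5) = (2.5 - 0)/(6 - 0) × (2.5 - 3)/(6 - 3) × (2.5 - 9)/(6 - 9) = -0.150463
L_3(2.5) = (2.5 - 0)/(9 - 0) × (2.5 - 3)/(9 - 3) × (2.5 - 6)/(9 - 6) = 0.027006

P(2.5) = 1×L_0(2.5) + 9×L_1(2.5) + 9×L_2(2.5) + 6×L_3(2.5)
P(2.5) = 8.357253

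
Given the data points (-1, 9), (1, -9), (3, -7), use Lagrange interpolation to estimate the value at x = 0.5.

Lagrange interpolation formula:
P(x) = Σ yᵢ × Lᵢ(x)
where Lᵢ(x) = Π_{j≠i} (x - xⱼ)/(xᵢ - xⱼ)

L_0(0.5) = (0.5 - 1)/(-1 - 1) × (0.5 - 3)/(-1 - 3) = 0.156250
L_1(0.5) = (0.5 - (-1))/(1 - (-1)) × (0.5 - 3)/(1 - 3) = 0.937500
L_2(0.5) = (0.5 - (-1))/(3 - (-1)) × (0.5 - 1)/(3 - 1) = -0.093750

P(0.5) = 9×L_0(0.5) + (-9)×L_1(0.5) + (-7)×L_2(0.5)
P(0.5) = -6.375000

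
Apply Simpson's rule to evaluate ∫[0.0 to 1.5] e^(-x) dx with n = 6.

f(x) = e^(-x)
a = 0.0, b = 1.5, n = 6
h = (b - a)/n = 0.250000

Simpson's rule: (h/3)[f(x₀) + 4f(x₁) + 2f(x₂) + ... + f(xₙ)]

x_0 = 0.0000, f(x_0) = 1.000000, coefficient = 1
x_1 = 0.2500, f(x_1) = 0.778801, coefficient = 4
x_2 = 0.5000, f(x_2) = 0.606531, coefficient = 2
x_3 = 0.7500, f(x_3) = 0.472367, coefficient = 4
x_4 = 1.0000, f(x_4) = 0.367879, coefficient = 2
x_5 = 1.2500, f(x_5) = 0.286505, coefficient = 4
x_6 = 1.5000, f(x_6) = 0.223130, coefficient = 1

I ≈ (0.250000/3) × 9.322639 = 0.776887
Exact value: 0.776870
Error: 0.000017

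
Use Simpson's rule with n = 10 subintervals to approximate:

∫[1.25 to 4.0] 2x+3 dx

f(x) = 2x+3
a = 1.25, b = 4.0, n = 10
h = (b - a)/n = 0.275000

Simpson's rule: (h/3)[f(x₀) + 4f(x₁) + 2f(x₂) + ... + f(xₙ)]

x_0 = 1.2500, f(x_0) = 5.500000, coefficient = 1
x_1 = 1.5250, f(x_1) = 6.050000, coefficient = 4
x_2 = 1.8000, f(x_2) = 6.600000, coefficient = 2
x_3 = 2.0750, f(x_3) = 7.150000, coefficient = 4
x_4 = 2.3500, f(x_4) = 7.700000, coefficient = 2
x_5 = 2.6250, f(x_5) = 8.250000, coefficient = 4
x_6 = 2.9000, f(x_6) = 8.800000, coefficient = 2
x_7 = 3.1750, f(x_7) = 9.350000, coefficient = 4
x_8 = 3.4500, f(x_8) = 9.900000, coefficient = 2
x_9 = 3.7250, f(x_9) = 10.450000, coefficient = 4
x_10 = 4.0000, f(x_10) = 11.000000, coefficient = 1

I ≈ (0.275000/3) × 247.500000 = 22.687500
Exact value: 22.687500
Error: 0.000000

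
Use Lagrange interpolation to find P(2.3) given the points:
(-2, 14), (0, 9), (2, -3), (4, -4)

Lagrange interpolation formula:
P(x) = Σ yᵢ × Lᵢ(x)
where Lᵢ(x) = Π_{j≠i} (x - xⱼ)/(xᵢ - xⱼ)

L_0(2.3) = (2.3 - 0)/(-2 - 0) × (2.3 - 2)/(-2 - 2) × (2.3 - 4)/(-2 - 4) = 0.024437
L_1(2.3) = (2.3 - (-2))/(0 - (-2)) × (2.3 - 2)/(0 - 2) × (2.3 - 4)/(0 - 4) = -0.137062
L_2(2.3) = (2.3 - (-2))/(2 - (-2)) × (2.3 - 0)/(2 - 0) × (2.3 - 4)/(2 - 4) = 1.050812
L_3(2.3) = (2.3 - (-2))/(4 - (-2)) × (2.3 - 0)/(4 - 0) × (2.3 - 2)/(4 - 2) = 0.061812

P(2.3) = 14×L_0(2.3) + 9×L_1(2.3) + (-3)×L_2(2.3) + (-4)×L_3(2.3)
P(2.3) = -4.291125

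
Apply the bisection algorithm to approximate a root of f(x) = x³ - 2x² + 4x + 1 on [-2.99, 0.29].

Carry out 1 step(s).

f(x) = x³ - 2x² + 4x + 1
Initial interval: [-2.99, 0.29]

Iteration 1:
  c_1 = (-2.990000 + 0.290000)/2 = -1.350000
  f(c_1) = f(-1.350000) = -10.505375
  f(a) × f(c) ≥ 0, new interval: [-1.350000, 0.290000]

After 1 iteration(s), the approximation is c_1 = -1.350000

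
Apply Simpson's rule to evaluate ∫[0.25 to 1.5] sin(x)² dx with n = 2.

f(x) = sin(x)²
a = 0.25, b = 1.5, n = 2
h = (b - a)/n = 0.625000

Simpson's rule: (h/3)[f(x₀) + 4f(x₁) + 2f(x₂) + ... + f(xₙ)]

x_0 = 0.2500, f(x_0) = 0.061209, coefficient = 1
x_1 = 0.8750, f(x_1) = 0.589123, coefficient = 4
x_2 = 1.5000, f(x_2) = 0.994996, coefficient = 1

I ≈ (0.625000/3) × 3.412697 = 0.710979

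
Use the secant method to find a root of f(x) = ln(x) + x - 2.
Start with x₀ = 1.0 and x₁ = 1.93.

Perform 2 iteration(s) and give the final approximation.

f(x) = ln(x) + x - 2
x₀ = 1.0, x₁ = 1.93

Secant formula: x_{n+1} = x_n - f(x_n)(x_n - x_{n-1})/(f(x_n) - f(x_{n-1}))

Iteration 1:
  f(1.000000) = -1.000000
  f(1.930000) = 0.587520
  x_2 = 1.930000 - 0.587520×(1.930000 - 1.000000)/(0.587520 - (-1.000000))
       = 1.585819
Iteration 2:
  f(1.930000) = 0.587520
  f(1.585819) = 0.046921
  x_3 = 1.585819 - 0.046921×(1.585819 - 1.930000)/(0.046921 - 0.587520)
       = 1.555947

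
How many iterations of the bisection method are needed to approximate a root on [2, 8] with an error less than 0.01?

We need (b-a)/2^n ≤ 0.01
(8 - 2)/2^n ≤ 0.01
6/2^n ≤ 0.01
2^n ≥ 600
n ≥ log₂(600) = 9.23
n ≥ 10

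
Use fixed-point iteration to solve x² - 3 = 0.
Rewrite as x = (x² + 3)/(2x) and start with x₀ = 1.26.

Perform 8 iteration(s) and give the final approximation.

Equation: x² - 3 = 0
Fixed-point form: x = (x² + 3)/(2x)
x₀ = 1.26

x_1 = g(1.260000) = 1.820476
x_2 = g(1.820476) = 1.734198
x_3 = g(1.734198) = 1.732052
x_4 = g(1.732052) = 1.732051
x_5 = g(1.732051) = 1.732051
x_6 = g(1.732051) = 1.732051
x_7 = g(1.732051) = 1.732051
x_8 = g(1.732051) = 1.732051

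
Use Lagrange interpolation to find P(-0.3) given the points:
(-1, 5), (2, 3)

Lagrange interpolation formula:
P(x) = Σ yᵢ × Lᵢ(x)
where Lᵢ(x) = Π_{j≠i} (x - xⱼ)/(xᵢ - xⱼ)

L_0(-0.3) = (-0.3 - 2)/(-1 - 2) = 0.766667
L_1(-0.3) = (-0.3 - (-1))/(2 - (-1)) = 0.233333

P(-0.3) = 5×L_0(-0.3) + 3×L_1(-0.3)
P(-0.3) = 4.533333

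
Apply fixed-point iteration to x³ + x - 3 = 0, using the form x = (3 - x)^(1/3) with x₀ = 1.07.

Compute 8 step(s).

Equation: x³ + x - 3 = 0
Fixed-point form: x = (3 - x)^(1/3)
x₀ = 1.07

x_1 = g(1.070000) = 1.245047
x_2 = g(1.245047) = 1.206207
x_3 = g(1.206207) = 1.215041
x_4 = g(1.215041) = 1.213043
x_5 = g(1.213043) = 1.213495
x_6 = g(1.213495) = 1.213393
x_7 = g(1.213393) = 1.213416
x_8 = g(1.213416) = 1.213411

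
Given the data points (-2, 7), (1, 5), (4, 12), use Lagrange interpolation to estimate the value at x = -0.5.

Lagrange interpolation formula:
P(x) = Σ yᵢ × Lᵢ(x)
where Lᵢ(x) = Π_{j≠i} (x - xⱼ)/(xᵢ - xⱼ)

L_0(-0.5) = (-0.5 - 1)/(-2 - 1) × (-0.5 - 4)/(-2 - 4) = 0.375000
L_1(-0.5) = (-0.5 - (-2))/(1 - (-2)) × (-0.5 - 4)/(1 - 4) = 0.750000
L_2(-0.5) = (-0.5 - (-2))/(4 - (-2)) × (-0.5 - 1)/(4 - 1) = -0.125000

P(-0.5) = 7×L_0(-0.5) + 5×L_1(-0.5) + 12×L_2(-0.5)
P(-0.5) = 4.875000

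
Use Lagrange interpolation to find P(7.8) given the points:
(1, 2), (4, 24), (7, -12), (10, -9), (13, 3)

Lagrange interpolation formula:
P(x) = Σ yᵢ × Lᵢ(x)
where Lᵢ(x) = Π_{j≠i} (x - xⱼ)/(xᵢ - xⱼ)

L_0(7.8) = (7.8 - 4)/(1 - 4) × (7.8 - 7)/(1 - 7) × (7.8 - 10)/(1 - 10) × (7.8 - 13)/(1 - 13) = 0.017890
L_1(7.8) = (7.8 - 1)/(4 - 1) × (7.8 - 7)/(4 - 7) × (7.8 - 10)/(4 - 10) × (7.8 - 13)/(4 - 13) = -0.128053
L_2(7.8) = (7.8 - 1)/(7 - 1) × (7.8 - 4)/(7 - 4) × (7.8 - 10)/(7 - 10) × (7.8 - 13)/(7 - 13) = 0.912375
L_3(7.8) = (7.8 - 1)/(10 - 1) × (7.8 - 4)/(10 - 4) × (7.8 - 7)/(10 - 7) × (7.8 - 13)/(10 - 13) = 0.221182
L_4(7.8) = (7.8 - 1)/(13 - 1) × (7.8 - 4)/(13 - 4) × (7.8 - 7)/(13 - 7) × (7.8 - 10)/(13 - 10) = -0.023394

P(7.8) = 2×L_0(7.8) + 24×L_1(7.8) + (-12)×L_2(7.8) + (-9)×L_3(7.8) + 3×L_4(7.8)
P(7.8) = -16.046808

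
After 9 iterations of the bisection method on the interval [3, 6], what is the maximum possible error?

Bisection error bound: |error| ≤ (b-a)/2^n
|error| ≤ (6 - 3)/2^9 = 3/2^9
|error| ≤ 0.0058593750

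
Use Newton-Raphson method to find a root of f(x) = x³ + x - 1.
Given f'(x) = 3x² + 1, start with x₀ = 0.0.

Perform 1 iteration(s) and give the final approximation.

f(x) = x³ + x - 1
f'(x) = 3x² + 1
x₀ = 0.0

Newton-Raphson formula: x_{n+1} = x_n - f(x_n)/f'(x_n)

Iteration 1:
  f(0.000000) = -1.000000
  f'(0.000000) = 1.000000
  x_1 = 0.000000 - (-1.000000)/1.000000 = 1.000000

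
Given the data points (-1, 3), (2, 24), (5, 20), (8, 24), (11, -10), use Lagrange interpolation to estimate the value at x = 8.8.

Lagrange interpolation formula:
P(x) = Σ yᵢ × Lᵢ(x)
where Lᵢ(x) = Π_{j≠i} (x - xⱼ)/(xᵢ - xⱼ)

L_0(8.8) = (8.8 - 2)/(-1 - 2) × (8.8 - 5)/(-1 - 5) × (8.8 - 8)/(-1 - 8) × (8.8 - 11)/(-1 - 11) = -0.023394
L_1(8.8) = (8.8 - (-1))/(2 - (-1)) × (8.8 - 5)/(2 - 5) × (8.8 - 8)/(2 - 8) × (8.8 - 11)/(2 - 11) = 0.134861
L_2(8.8) = (8.8 - (-1))/(5 - (-1)) × (8.8 - 2)/(5 - 2) × (8.8 - 8)/(5 - 8) × (8.8 - 11)/(5 - 11) = -0.361995
L_3(8.8) = (8.8 - (-1))/(8 - (-1)) × (8.8 - 2)/(8 - 2) × (8.8 - 5)/(8 - 5) × (8.8 - 11)/(8 - 11) = 1.146318
L_4(8.8) = (8.8 - (-1))/(11 - (-1)) × (8.8 - 2)/(11 - 2) × (8.8 - 5)/(11 - 5) × (8.8 - 8)/(11 - 8) = 0.104211

P(8.8) = 3×L_0(8.8) + 24×L_1(8.8) + 20×L_2(8.8) + 24×L_3(8.8) + (-10)×L_4(8.8)
P(8.8) = 22.396095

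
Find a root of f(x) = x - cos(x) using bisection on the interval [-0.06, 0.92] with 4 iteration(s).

f(x) = x - cos(x)
Initial interval: [-0.06, 0.92]

Iteration 1:
  c_1 = (-0.060000 + 0.920000)/2 = 0.430000
  f(c_1) = f(0.430000) = -0.478966
  f(a) × f(c) ≥ 0, new interval: [0.430000, 0.920000]
Iteration 2:
  c_2 = (0.430000 + 0.920000)/2 = 0.675000
  f(c_2) = f(0.675000) = -0.105707
  f(a) × f(c) ≥ 0, new interval: [0.675000, 0.920000]
Iteration 3:
  c_3 = (0.675000 + 0.920000)/2 = 0.797500
  f(c_3) = f(0.797500) = 0.099002
  f(a) × f(c) < 0, new interval: [0.675000, 0.797500]
Iteration 4:
  c_4 = (0.675000 + 0.797500)/2 = 0.736250
  f(c_4) = f(0.736250) = -0.004742
  f(a) × f(c) ≥ 0, new interval: [0.736250, 0.797500]

After 4 iteration(s), the approximation is c_4 = 0.736250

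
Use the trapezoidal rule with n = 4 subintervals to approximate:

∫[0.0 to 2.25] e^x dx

f(x) = e^x
a = 0.0, b = 2.25, n = 4
h = (b - a)/n = 0.562500

Trapezoidal rule: (h/2)[f(x₀) + 2f(x₁) + 2f(x₂) + ... + f(xₙ)]

x_0 = 0.0000, f(x_0) = 1.000000, coefficient = 1
x_1 = 0.5625, f(x_1) = 1.755055, coefficient = 2
x_2 = 1.1250, f(x_2) = 3.080217, coefficient = 2
x_3 = 1.6875, f(x_3) = 5.405949, coefficient = 2
x_4 = 2.2500, f(x_4) = 9.487736, coefficient = 1

I ≈ (0.562500/2) × 30.970177 = 8.710362
Exact value: 8.487736
Error: 0.222626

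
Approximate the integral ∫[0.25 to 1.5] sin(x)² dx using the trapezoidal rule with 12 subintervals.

f(x) = sin(x)²
a = 0.25, b = 1.5, n = 12
h = (b - a)/n = 0.104167

Trapezoidal rule: (h/2)[f(x₀) + 2f(x₁) + 2f(x₂) + ... + f(xₙ)]

x_0 = 0.2500, f(x_0) = 0.061209, coefficient = 1
x_1 = 0.3542, f(x_1) = 0.120276, coefficient = 2
x_2 = 0.4583, f(x_2) = 0.195766, coefficient = 2
x_3 = 0.5625, f(x_3) = 0.284412, coefficient = 2
x_4 = 0.6667, f(x_4) = 0.382381, coefficient = 2
x_5 = 0.7708, f(x_5) = 0.485437, coefficient = 2
x_6 = 0.8750, f(x_6) = 0.589123, coefficient = 2
x_7 = 0.9792, f(x_7) = 0.688955, coefficient = 2
x_8 = 1.0833, f(x_8) = 0.780615, coefficient = 2
x_9 = 1.1875, f(x_9) = 0.860139, coefficient = 2
x_10 = 1.2917, f(x_10) = 0.924089, coefficient = 2
x_11 = 1.3958, f(x_11) = 0.969699, coefficient = 2
x_12 = 1.5000, f(x_12) = 0.994996, coefficient = 1

I ≈ (0.104167/2) × 13.617989 = 0.709270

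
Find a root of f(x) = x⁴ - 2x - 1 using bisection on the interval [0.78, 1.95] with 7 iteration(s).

f(x) = x⁴ - 2x - 1
Initial interval: [0.78, 1.95]

Iteration 1:
  c_1 = (0.780000 + 1.950000)/2 = 1.365000
  f(c_1) = f(1.365000) = -0.258393
  f(a) × f(c) ≥ 0, new interval: [1.365000, 1.950000]
Iteration 2:
  c_2 = (1.365000 + 1.950000)/2 = 1.657500
  f(c_2) = f(1.657500) = 3.232692
  f(a) × f(c) < 0, new interval: [1.365000, 1.657500]
Iteration 3:
  c_3 = (1.365000 + 1.657500)/2 = 1.511250
  f(c_3) = f(1.511250) = 1.193592
  f(a) × f(c) < 0, new interval: [1.365000, 1.511250]
Iteration 4:
  c_4 = (1.365000 + 1.511250)/2 = 1.438125
  f(c_4) = f(1.438125) = 0.401216
  f(a) × f(c) < 0, new interval: [1.365000, 1.438125]
Iteration 5:
  c_5 = (1.365000 + 1.438125)/2 = 1.401562
  f(c_5) = f(1.401562) = 0.055654
  f(a) × f(c) < 0, new interval: [1.365000, 1.401562]
Iteration 6:
  c_6 = (1.365000 + 1.401562)/2 = 1.383281
  f(c_6) = f(1.383281) = -0.105206
  f(a) × f(c) ≥ 0, new interval: [1.383281, 1.401562]
Iteration 7:
  c_7 = (1.383281 + 1.401562)/2 = 1.392422
  f(c_7) = f(1.392422) = -0.025748
  f(a) × f(c) ≥ 0, new interval: [1.392422, 1.401562]

After 7 iteration(s), the approximation is c_7 = 1.392422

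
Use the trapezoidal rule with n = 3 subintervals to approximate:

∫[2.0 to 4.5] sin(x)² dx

f(x) = sin(x)²
a = 2.0, b = 4.5, n = 3
h = (b - a)/n = 0.833333

Trapezoidal rule: (h/2)[f(x₀) + 2f(x₁) + 2f(x₂) + ... + f(xₙ)]

x_0 = 2.0000, f(x_0) = 0.826822, coefficient = 1
x_1 = 2.8333, f(x_1) = 0.092052, coefficient = 2
x_2 = 3.6667, f(x_2) = 0.251279, coefficient = 2
x_3 = 4.5000, f(x_3) = 0.955565, coefficient = 1

I ≈ (0.833333/2) × 2.469048 = 1.028770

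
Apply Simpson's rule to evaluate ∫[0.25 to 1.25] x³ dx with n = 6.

f(x) = x³
a = 0.25, b = 1.25, n = 6
h = (b - a)/n = 0.166667

Simpson's rule: (h/3)[f(x₀) + 4f(x₁) + 2f(x₂) + ... + f(xₙ)]

x_0 = 0.2500, f(x_0) = 0.015625, coefficient = 1
x_1 = 0.4167, f(x_1) = 0.072338, coefficient = 4
x_2 = 0.5833, f(x_2) = 0.198495, coefficient = 2
x_3 = 0.7500, f(x_3) = 0.421875, coefficient = 4
x_4 = 0.9167, f(x_4) = 0.770255, coefficient = 2
x_5 = 1.0833, f(x_5) = 1.271412, coefficient = 4
x_6 = 1.2500, f(x_6) = 1.953125, coefficient = 1

I ≈ (0.166667/3) × 10.968750 = 0.609375
Exact value: 0.609375
Error: 0.000000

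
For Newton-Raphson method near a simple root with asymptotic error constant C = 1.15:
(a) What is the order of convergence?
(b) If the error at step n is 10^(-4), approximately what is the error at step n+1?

(a) Newton-Raphson has quadratic (order 2) convergence near simple roots.
    This means |e_{n+1}| ≈ C|e_n|².

(b) With |e_n| = 10^(-4) and C = 1.15:
    |e_{n+1}| ≈ 1.15 × (10^(-4))² = 1.15 × 10^(-8)

(a) 2 (quadratic); (b) |e_{n+1}| ≈ 1.150e-08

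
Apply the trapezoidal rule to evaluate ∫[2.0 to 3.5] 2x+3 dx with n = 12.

f(x) = 2x+3
a = 2.0, b = 3.5, n = 12
h = (b - a)/n = 0.125000

Trapezoidal rule: (h/2)[f(x₀) + 2f(x₁) + 2f(x₂) + ... + f(xₙ)]

x_0 = 2.0000, f(x_0) = 7.000000, coefficient = 1
x_1 = 2.1250, f(x_1) = 7.250000, coefficient = 2
x_2 = 2.2500, f(x_2) = 7.500000, coefficient = 2
x_3 = 2.3750, f(x_3) = 7.750000, coefficient = 2
x_4 = 2.5000, f(x_4) = 8.000000, coefficient = 2
x_5 = 2.6250, f(x_5) = 8.250000, coefficient = 2
x_6 = 2.7500, f(x_6) = 8.500000, coefficient = 2
x_7 = 2.8750, f(x_7) = 8.750000, coefficient = 2
x_8 = 3.0000, f(x_8) = 9.000000, coefficient = 2
x_9 = 3.1250, f(x_9) = 9.250000, coefficient = 2
x_10 = 3.2500, f(x_10) = 9.500000, coefficient = 2
x_11 = 3.3750, f(x_11) = 9.750000, coefficient = 2
x_12 = 3.5000, f(x_12) = 10.000000, coefficient = 1

I ≈ (0.125000/2) × 204.000000 = 12.750000
Exact value: 12.750000
Error: 0.000000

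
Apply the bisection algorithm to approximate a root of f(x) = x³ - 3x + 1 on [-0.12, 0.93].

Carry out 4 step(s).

f(x) = x³ - 3x + 1
Initial interval: [-0.12, 0.93]

Iteration 1:
  c_1 = (-0.120000 + 0.930000)/2 = 0.405000
  f(c_1) = f(0.405000) = -0.148570
  f(a) × f(c) < 0, new interval: [-0.120000, 0.405000]
Iteration 2:
  c_2 = (-0.120000 + 0.405000)/2 = 0.142500
  f(c_2) = f(0.142500) = 0.575394
  f(a) × f(c) ≥ 0, new interval: [0.142500, 0.405000]
Iteration 3:
  c_3 = (0.142500 + 0.405000)/2 = 0.273750
  f(c_3) = f(0.273750) = 0.199265
  f(a) × f(c) ≥ 0, new interval: [0.273750, 0.405000]
Iteration 4:
  c_4 = (0.273750 + 0.405000)/2 = 0.339375
  f(c_4) = f(0.339375) = 0.020963
  f(a) × f(c) ≥ 0, new interval: [0.339375, 0.405000]

After 4 iteration(s), the approximation is c_4 = 0.339375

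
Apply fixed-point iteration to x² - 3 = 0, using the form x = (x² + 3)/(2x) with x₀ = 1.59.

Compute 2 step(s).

Equation: x² - 3 = 0
Fixed-point form: x = (x² + 3)/(2x)
x₀ = 1.59

x_1 = g(1.590000) = 1.738396
x_2 = g(1.738396) = 1.732062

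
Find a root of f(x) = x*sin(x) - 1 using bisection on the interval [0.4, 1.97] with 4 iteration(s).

f(x) = x*sin(x) - 1
Initial interval: [0.4, 1.97]

Iteration 1:
  c_1 = (0.400000 + 1.970000)/2 = 1.185000
  f(c_1) = f(1.185000) = 0.097901
  f(a) × f(c) < 0, new interval: [0.400000, 1.185000]
Iteration 2:
  c_2 = (0.400000 + 1.185000)/2 = 0.792500
  f(c_2) = f(0.792500) = -0.435652
  f(a) × f(c) ≥ 0, new interval: [0.792500, 1.185000]
Iteration 3:
  c_3 = (0.792500 + 1.185000)/2 = 0.988750
  f(c_3) = f(0.988750) = -0.174058
  f(a) × f(c) ≥ 0, new interval: [0.988750, 1.185000]
Iteration 4:
  c_4 = (0.988750 + 1.185000)/2 = 1.086875
  f(c_4) = f(1.086875) = -0.037923
  f(a) × f(c) ≥ 0, new interval: [1.086875, 1.185000]

After 4 iteration(s), the approximation is c_4 = 1.086875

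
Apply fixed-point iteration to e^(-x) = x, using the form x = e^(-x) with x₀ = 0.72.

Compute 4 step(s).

Equation: e^(-x) = x
Fixed-point form: x = e^(-x)
x₀ = 0.72

x_1 = g(0.720000) = 0.486752
x_2 = g(0.486752) = 0.614619
x_3 = g(0.614619) = 0.540847
x_4 = g(0.540847) = 0.582255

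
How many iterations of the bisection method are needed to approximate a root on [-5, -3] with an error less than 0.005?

We need (b-a)/2^n ≤ 0.005
(-3 - (-5))/2^n ≤ 0.005
2/2^n ≤ 0.005
2^n ≥ 400
n ≥ log₂(400) = 8.64
n ≥ 9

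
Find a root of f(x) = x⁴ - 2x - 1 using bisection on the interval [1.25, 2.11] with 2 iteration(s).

f(x) = x⁴ - 2x - 1
Initial interval: [1.25, 2.11]

Iteration 1:
  c_1 = (1.250000 + 2.110000)/2 = 1.680000
  f(c_1) = f(1.680000) = 3.605942
  f(a) × f(c) < 0, new interval: [1.250000, 1.680000]
Iteration 2:
  c_2 = (1.250000 + 1.680000)/2 = 1.465000
  f(c_2) = f(1.465000) = 0.676282
  f(a) × f(c) < 0, new interval: [1.250000, 1.465000]

After 2 iteration(s), the approximation is c_2 = 1.465000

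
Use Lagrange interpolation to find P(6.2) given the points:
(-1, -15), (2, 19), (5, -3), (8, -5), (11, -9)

Lagrange interpolation formula:
P(x) = Σ yᵢ × Lᵢ(x)
where Lᵢ(x) = Π_{j≠i} (x - xⱼ)/(xᵢ - xⱼ)

L_0(6.2) = (6.2 - 2)/(-1 - 2) × (6.2 - 5)/(-1 - 5) × (6.2 - 8)/(-1 - 8) × (6.2 - 11)/(-1 - 11) = 0.022400
L_1(6.2) = (6.2 - (-1))/(2 - (-1)) × (6.2 - 5)/(2 - 5) × (6.2 - 8)/(2 - 8) × (6.2 - 11)/(2 - 11) = -0.153600
L_2(6.2) = (6.2 - (-1))/(5 - (-1)) × (6.2 - 2)/(5 - 2) × (6.2 - 8)/(5 - 8) × (6.2 - 11)/(5 - 11) = 0.806400
L_3(6.2) = (6.2 - (-1))/(8 - (-1)) × (6.2 - 2)/(8 - 2) × (6.2 - 5)/(8 - 5) × (6.2 - 11)/(8 - 11) = 0.358400
L_4(6.2) = (6.2 - (-1))/(11 - (-1)) × (6.2 - 2)/(11 - 2) × (6.2 - 5)/(11 - 5) × (6.2 - 8)/(11 - 8) = -0.033600

P(6.2) = (-15)×L_0(6.2) + 19×L_1(6.2) + (-3)×L_2(6.2) + (-5)×L_3(6.2) + (-9)×L_4(6.2)
P(6.2) = -7.163200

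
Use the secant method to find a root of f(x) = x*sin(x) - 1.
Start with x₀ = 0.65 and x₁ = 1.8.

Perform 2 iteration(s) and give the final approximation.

f(x) = x*sin(x) - 1
x₀ = 0.65, x₁ = 1.8

Secant formula: x_{n+1} = x_n - f(x_n)(x_n - x_{n-1})/(f(x_n) - f(x_{n-1}))

Iteration 1:
  f(0.650000) = -0.606629
  f(1.800000) = 0.752926
  x_2 = 1.800000 - 0.752926×(1.800000 - 0.650000)/(0.752926 - (-0.606629))
       = 1.163126
Iteration 2:
  f(1.800000) = 0.752926
  f(1.163126) = 0.067805
  x_3 = 1.163126 - 0.067805×(1.163126 - 1.800000)/(0.067805 - 0.752926)
       = 1.100097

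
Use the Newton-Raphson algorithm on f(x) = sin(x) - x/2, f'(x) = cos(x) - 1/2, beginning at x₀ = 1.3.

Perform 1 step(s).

f(x) = sin(x) - x/2
f'(x) = cos(x) - 1/2
x₀ = 1.3

Newton-Raphson formula: x_{n+1} = x_n - f(x_n)/f'(x_n)

Iteration 1:
  f(1.300000) = 0.313558
  f'(1.300000) = -0.232501
  x_1 = 1.300000 - 0.313558/(-0.232501) = 2.648631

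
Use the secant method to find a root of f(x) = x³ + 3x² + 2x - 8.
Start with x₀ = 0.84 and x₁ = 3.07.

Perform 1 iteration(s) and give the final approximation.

f(x) = x³ + 3x² + 2x - 8
x₀ = 0.84, x₁ = 3.07

Secant formula: x_{n+1} = x_n - f(x_n)(x_n - x_{n-1})/(f(x_n) - f(x_{n-1}))

Iteration 1:
  f(0.840000) = -3.610496
  f(3.070000) = 55.349143
  x_2 = 3.070000 - 55.349143×(3.070000 - 0.840000)/(55.349143 - (-3.610496))
       = 0.976558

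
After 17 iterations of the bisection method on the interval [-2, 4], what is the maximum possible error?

Bisection error bound: |error| ≤ (b-a)/2^n
|error| ≤ (4 - (-2))/2^17 = 6/2^17
|error| ≤ 0.0000457764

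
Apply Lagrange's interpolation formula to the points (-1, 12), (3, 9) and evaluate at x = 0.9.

Lagrange interpolation formula:
P(x) = Σ yᵢ × Lᵢ(x)
where Lᵢ(x) = Π_{j≠i} (x - xⱼ)/(xᵢ - xⱼ)

L_0(0.9) = (0.9 - 3)/(-1 - 3) = 0.525000
L_1(0.9) = (0.9 - (-1))/(3 - (-1)) = 0.475000

P(0.9) = 12×L_0(0.9) + 9×L_1(0.9)
P(0.9) = 10.575000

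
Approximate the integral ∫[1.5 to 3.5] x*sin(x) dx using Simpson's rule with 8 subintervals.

f(x) = x*sin(x)
a = 1.5, b = 3.5, n = 8
h = (b - a)/n = 0.250000

Simpson's rule: (h/3)[f(x₀) + 4f(x₁) + 2f(x₂) + ... + f(xₙ)]

x_0 = 1.5000, f(x_0) = 1.496242, coefficient = 1
x_1 = 1.7500, f(x_1) = 1.721975, coefficient = 4
x_2 = 2.0000, f(x_2) = 1.818595, coefficient = 2
x_3 = 2.2500, f(x_3) = 1.750665, coefficient = 4
x_4 = 2.5000, f(x_4) = 1.496180, coefficient = 2
x_5 = 2.7500, f(x_5) = 1.049568, coefficient = 4
x_6 = 3.0000, f(x_6) = 0.423360, coefficient = 2
x_7 = 3.2500, f(x_7) = -0.351634, coefficient = 4
x_8 = 3.5000, f(x_8) = -1.227741, coefficient = 1

I ≈ (0.250000/3) × 24.427066 = 2.035589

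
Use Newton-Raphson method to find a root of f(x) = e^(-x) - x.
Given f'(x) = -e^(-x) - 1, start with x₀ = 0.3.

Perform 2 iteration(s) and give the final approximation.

f(x) = e^(-x) - x
f'(x) = -e^(-x) - 1
x₀ = 0.3

Newton-Raphson formula: x_{n+1} = x_n - f(x_n)/f'(x_n)

Iteration 1:
  f(0.300000) = 0.440818
  f'(0.300000) = -1.740818
  x_1 = 0.300000 - 0.440818/(-1.740818) = 0.553225
Iteration 2:
  f(0.553225) = 0.021868
  f'(0.553225) = -1.575092
  x_2 = 0.553225 - 0.021868/(-1.575092) = 0.567108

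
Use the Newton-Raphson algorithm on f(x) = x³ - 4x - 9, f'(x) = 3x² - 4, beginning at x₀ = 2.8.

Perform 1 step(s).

f(x) = x³ - 4x - 9
f'(x) = 3x² - 4
x₀ = 2.8

Newton-Raphson formula: x_{n+1} = x_n - f(x_n)/f'(x_n)

Iteration 1:
  f(2.800000) = 1.752000
  f'(2.800000) = 19.520000
  x_1 = 2.800000 - 1.752000/19.520000 = 2.710246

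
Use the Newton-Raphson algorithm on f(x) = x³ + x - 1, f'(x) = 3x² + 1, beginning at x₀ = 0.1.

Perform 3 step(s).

f(x) = x³ + x - 1
f'(x) = 3x² + 1
x₀ = 0.1

Newton-Raphson formula: x_{n+1} = x_n - f(x_n)/f'(x_n)

Iteration 1:
  f(0.100000) = -0.899000
  f'(0.100000) = 1.030000
  x_1 = 0.100000 - (-0.899000)/1.030000 = 0.972816
Iteration 2:
  f(0.972816) = 0.893459
  f'(0.972816) = 3.839110
  x_2 = 0.972816 - 0.893459/3.839110 = 0.740090
Iteration 3:
  f(0.740090) = 0.145462
  f'(0.740090) = 2.643200
  x_3 = 0.740090 - 0.145462/2.643200 = 0.685058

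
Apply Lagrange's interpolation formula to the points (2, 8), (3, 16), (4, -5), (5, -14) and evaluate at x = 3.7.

Lagrange interpolation formula:
P(x) = Σ yᵢ × Lᵢ(x)
where Lᵢ(x) = Π_{j≠i} (x - xⱼ)/(xᵢ - xⱼ)

L_0(3.7) = (3.7 - 3)/(2 - 3) × (3.7 - 4)/(2 - 4) × (3.7 - 5)/(2 - 5) = -0.045500
L_1(3.7) = (3.7 - 2)/(3 - 2) × (3.7 - 4)/(3 - 4) × (3.7 - 5)/(3 - 5) = 0.331500
L_2(3.7) = (3.7 - 2)/(4 - 2) × (3.7 - 3)/(4 - 3) × (3.7 - 5)/(4 - 5) = 0.773500
L_3(3.7) = (3.7 - 2)/(5 - 2) × (3.7 - 3)/(5 - 3) × (3.7 - 4)/(5 - 4) = -0.059500

P(3.7) = 8×L_0(3.7) + 16×L_1(3.7) + (-5)×L_2(3.7) + (-14)×L_3(3.7)
P(3.7) = 1.905500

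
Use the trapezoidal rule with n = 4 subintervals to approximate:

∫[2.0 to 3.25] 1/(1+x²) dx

f(x) = 1/(1+x²)
a = 2.0, b = 3.25, n = 4
h = (b - a)/n = 0.312500

Trapezoidal rule: (h/2)[f(x₀) + 2f(x₁) + 2f(x₂) + ... + f(xₙ)]

x_0 = 2.0000, f(x_0) = 0.200000, coefficient = 1
x_1 = 2.3125, f(x_1) = 0.157538, coefficient = 2
x_2 = 2.6250, f(x_2) = 0.126733, coefficient = 2
x_3 = 2.9375, f(x_3) = 0.103854, coefficient = 2
x_4 = 3.2500, f(x_4) = 0.086486, coefficient = 1

I ≈ (0.312500/2) × 1.062737 = 0.166053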